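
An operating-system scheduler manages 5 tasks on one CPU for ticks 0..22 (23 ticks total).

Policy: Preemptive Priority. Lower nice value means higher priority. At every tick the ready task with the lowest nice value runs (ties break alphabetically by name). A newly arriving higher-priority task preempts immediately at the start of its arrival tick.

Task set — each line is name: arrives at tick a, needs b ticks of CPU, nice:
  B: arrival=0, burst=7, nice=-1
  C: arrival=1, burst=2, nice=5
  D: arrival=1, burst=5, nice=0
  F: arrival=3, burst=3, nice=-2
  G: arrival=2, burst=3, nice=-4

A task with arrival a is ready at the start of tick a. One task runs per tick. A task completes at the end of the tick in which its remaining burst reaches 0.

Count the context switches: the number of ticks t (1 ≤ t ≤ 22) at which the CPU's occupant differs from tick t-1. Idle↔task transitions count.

context switches = 6

t=0: ready={B} → run B
t=1: ready={B,C,D} → run B
t=2: ready={B,C,D,G} → run G
t=3: ready={B,C,D,F,G} → run G
t=4: ready={B,C,D,F,G} → run G
t=5: ready={B,C,D,F} → run F
t=6: ready={B,C,D,F} → run F
t=7: ready={B,C,D,F} → run F
t=8: ready={B,C,D} → run B
t=9: ready={B,C,D} → run B
t=10: ready={B,C,D} → run B
t=11: ready={B,C,D} → run B
t=12: ready={B,C,D} → run B
t=13: ready={C,D} → run D
t=14: ready={C,D} → run D
t=15: ready={C,D} → run D
t=16: ready={C,D} → run D
t=17: ready={C,D} → run D
t=18: ready={C} → run C
t=19: ready={C} → run C
t=20: (idle)
t=21: (idle)
t=22: (idle)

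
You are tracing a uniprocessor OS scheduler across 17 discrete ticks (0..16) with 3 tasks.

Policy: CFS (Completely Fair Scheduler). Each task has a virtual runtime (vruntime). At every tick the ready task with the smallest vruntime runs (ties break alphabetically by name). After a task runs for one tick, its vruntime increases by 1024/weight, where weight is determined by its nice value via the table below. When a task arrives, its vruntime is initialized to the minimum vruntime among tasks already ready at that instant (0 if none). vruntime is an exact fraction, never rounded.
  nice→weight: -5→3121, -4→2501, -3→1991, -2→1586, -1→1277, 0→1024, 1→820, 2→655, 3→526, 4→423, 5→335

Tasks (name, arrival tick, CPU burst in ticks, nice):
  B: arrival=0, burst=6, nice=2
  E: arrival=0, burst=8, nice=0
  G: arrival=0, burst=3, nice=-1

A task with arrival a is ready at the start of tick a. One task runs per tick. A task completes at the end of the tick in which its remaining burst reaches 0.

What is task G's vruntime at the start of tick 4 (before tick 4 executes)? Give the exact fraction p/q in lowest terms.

t=0: vr[B=0 E=0 G=0] → run B
t=1: vr[B=1024/655 E=0 G=0] → run E
t=2: vr[B=1024/655 E=1 G=0] → run G
t=3: vr[B=1024/655 E=1 G=1024/1277] → run G
t=4: vr[B=1024/655 E=1 G=2048/1277] → run E
t=5: vr[B=1024/655 E=2 G=2048/1277] → run B
t=6: vr[B=2048/655 E=2 G=2048/1277] → run G
t=7: vr[B=2048/655 E=2] → run E
t=8: vr[B=2048/655 E=3] → run E
t=9: vr[B=2048/655 E=4] → run B
t=10: vr[B=3072/655 E=4] → run E
t=11: vr[B=3072/655 E=5] → run B
t=12: vr[B=4096/655 E=5] → run E
t=13: vr[B=4096/655 E=6] → run E
t=14: vr[B=4096/655 E=7] → run B
t=15: vr[B=1024/131 E=7] → run E
t=16: vr[B=1024/131] → run B

vruntime(G, start of tick 4) = 2048/1277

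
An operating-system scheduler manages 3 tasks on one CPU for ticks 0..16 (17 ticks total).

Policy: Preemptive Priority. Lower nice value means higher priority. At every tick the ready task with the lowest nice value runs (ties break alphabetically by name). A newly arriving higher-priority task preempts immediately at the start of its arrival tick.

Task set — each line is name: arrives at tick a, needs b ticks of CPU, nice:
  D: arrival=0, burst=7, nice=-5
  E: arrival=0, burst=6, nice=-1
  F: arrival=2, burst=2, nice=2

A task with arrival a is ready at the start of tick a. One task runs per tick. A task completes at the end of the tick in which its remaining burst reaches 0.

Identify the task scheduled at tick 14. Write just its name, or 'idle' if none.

running at tick 14 = F

t=0: ready={D,E} → run D
t=1: ready={D,E} → run D
t=2: ready={D,E,F} → run D
t=3: ready={D,E,F} → run D
t=4: ready={D,E,F} → run D
t=5: ready={D,E,F} → run D
t=6: ready={D,E,F} → run D
t=7: ready={E,F} → run E
t=8: ready={E,F} → run E
t=9: ready={E,F} → run E
t=10: ready={E,F} → run E
t=11: ready={E,F} → run E
t=12: ready={E,F} → run E
t=13: ready={F} → run F
t=14: ready={F} → run F
t=15: (idle)
t=16: (idle)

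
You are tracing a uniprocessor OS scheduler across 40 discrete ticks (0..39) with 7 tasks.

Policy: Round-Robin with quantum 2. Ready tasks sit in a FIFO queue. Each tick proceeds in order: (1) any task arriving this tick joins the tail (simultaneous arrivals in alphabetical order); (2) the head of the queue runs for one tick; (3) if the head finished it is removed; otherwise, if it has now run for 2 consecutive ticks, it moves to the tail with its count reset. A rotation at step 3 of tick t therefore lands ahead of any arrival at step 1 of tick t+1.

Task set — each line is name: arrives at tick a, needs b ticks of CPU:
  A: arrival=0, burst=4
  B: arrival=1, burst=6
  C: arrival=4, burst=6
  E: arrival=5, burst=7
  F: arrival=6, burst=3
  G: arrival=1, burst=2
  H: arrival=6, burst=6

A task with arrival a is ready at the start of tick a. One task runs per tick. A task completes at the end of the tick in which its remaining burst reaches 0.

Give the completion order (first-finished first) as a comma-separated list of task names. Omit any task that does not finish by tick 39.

completion order = G, A, B, F, C, H, E

t=0: queue=[A] q_used=0 → run A
t=1: queue=[A,B,G] q_used=1 → run A
t=2: queue=[B,G,A] q_used=0 → run B
t=3: queue=[B,G,A] q_used=1 → run B
t=4: queue=[G,A,B,C] q_used=0 → run G
t=5: queue=[G,A,B,C,E] q_used=1 → run G
t=6: queue=[A,B,C,E,F,H] q_used=0 → run A
t=7: queue=[A,B,C,E,F,H] q_used=1 → run A
t=8: queue=[B,C,E,F,H] q_used=0 → run B
t=9: queue=[B,C,E,F,H] q_used=1 → run B
t=10: queue=[C,E,F,H,B] q_used=0 → run C
t=11: queue=[C,E,F,H,B] q_used=1 → run C
t=12: queue=[E,F,H,B,C] q_used=0 → run E
t=13: queue=[E,F,H,B,C] q_used=1 → run E
t=14: queue=[F,H,B,C,E] q_used=0 → run F
t=15: queue=[F,H,B,C,E] q_used=1 → run F
t=16: queue=[H,B,C,E,F] q_used=0 → run H
t=17: queue=[H,B,C,E,F] q_used=1 → run H
t=18: queue=[B,C,E,F,H] q_used=0 → run B
t=19: queue=[B,C,E,F,H] q_used=1 → run B
t=20: queue=[C,E,F,H] q_used=0 → run C
t=21: queue=[C,E,F,H] q_used=1 → run C
t=22: queue=[E,F,H,C] q_used=0 → run E
t=23: queue=[E,F,H,C] q_used=1 → run E
t=24: queue=[F,H,C,E] q_used=0 → run F
t=25: queue=[H,C,E] q_used=0 → run H
t=26: queue=[H,C,E] q_used=1 → run H
t=27: queue=[C,E,H] q_used=0 → run C
t=28: queue=[C,E,H] q_used=1 → run C
t=29: queue=[E,H] q_used=0 → run E
t=30: queue=[E,H] q_used=1 → run E
t=31: queue=[H,E] q_used=0 → run H
t=32: queue=[H,E] q_used=1 → run H
t=33: queue=[E] q_used=0 → run E
t=34: (idle)
t=35: (idle)
t=36: (idle)
t=37: (idle)
t=38: (idle)
t=39: (idle)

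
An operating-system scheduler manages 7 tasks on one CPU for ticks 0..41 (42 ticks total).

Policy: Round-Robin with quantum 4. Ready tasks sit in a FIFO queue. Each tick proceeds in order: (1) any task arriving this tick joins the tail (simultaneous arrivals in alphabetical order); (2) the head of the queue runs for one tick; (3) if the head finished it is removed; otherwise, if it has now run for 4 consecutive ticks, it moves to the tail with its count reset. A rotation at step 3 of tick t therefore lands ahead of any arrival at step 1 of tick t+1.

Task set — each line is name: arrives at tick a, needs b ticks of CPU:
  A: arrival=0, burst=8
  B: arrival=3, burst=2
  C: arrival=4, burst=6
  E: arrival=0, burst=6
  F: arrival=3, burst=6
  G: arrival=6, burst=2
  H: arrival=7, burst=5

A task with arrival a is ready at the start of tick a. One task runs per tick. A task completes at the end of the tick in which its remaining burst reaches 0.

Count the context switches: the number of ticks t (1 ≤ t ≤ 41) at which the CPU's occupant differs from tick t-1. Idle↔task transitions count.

context switches = 12

t=0: queue=[A,E] q_used=0 → run A
t=1: queue=[A,E] q_used=1 → run A
t=2: queue=[A,E] q_used=2 → run A
t=3: queue=[A,E,B,F] q_used=3 → run A
t=4: queue=[E,B,F,A,C] q_used=0 → run E
t=5: queue=[E,B,F,A,C] q_used=1 → run E
t=6: queue=[E,B,F,A,C,G] q_used=2 → run E
t=7: queue=[E,B,F,A,C,G,H] q_used=3 → run E
t=8: queue=[B,F,A,C,G,H,E] q_used=0 → run B
t=9: queue=[B,F,A,C,G,H,E] q_used=1 → run B
t=10: queue=[F,A,C,G,H,E] q_used=0 → run F
t=11: queue=[F,A,C,G,H,E] q_used=1 → run F
t=12: queue=[F,A,C,G,H,E] q_used=2 → run F
t=13: queue=[F,A,C,G,H,E] q_used=3 → run F
t=14: queue=[A,C,G,H,E,F] q_used=0 → run A
t=15: queue=[A,C,G,H,E,F] q_used=1 → run A
t=16: queue=[A,C,G,H,E,F] q_used=2 → run A
t=17: queue=[A,C,G,H,E,F] q_used=3 → run A
t=18: queue=[C,G,H,E,F] q_used=0 → run C
t=19: queue=[C,G,H,E,F] q_used=1 → run C
t=20: queue=[C,G,H,E,F] q_used=2 → run C
t=21: queue=[C,G,H,E,F] q_used=3 → run C
t=22: queue=[G,H,E,F,C] q_used=0 → run G
t=23: queue=[G,H,E,F,C] q_used=1 → run G
t=24: queue=[H,E,F,C] q_used=0 → run H
t=25: queue=[H,E,F,C] q_used=1 → run H
t=26: queue=[H,E,F,C] q_used=2 → run H
t=27: queue=[H,E,F,C] q_used=3 → run H
t=28: queue=[E,F,C,H] q_used=0 → run E
t=29: queue=[E,F,C,H] q_used=1 → run E
t=30: queue=[F,C,H] q_used=0 → run F
t=31: queue=[F,C,H] q_used=1 → run F
t=32: queue=[C,H] q_used=0 → run C
t=33: queue=[C,H] q_used=1 → run C
t=34: queue=[H] q_used=0 → run H
t=35: (idle)
t=36: (idle)
t=37: (idle)
t=38: (idle)
t=39: (idle)
t=40: (idle)
t=41: (idle)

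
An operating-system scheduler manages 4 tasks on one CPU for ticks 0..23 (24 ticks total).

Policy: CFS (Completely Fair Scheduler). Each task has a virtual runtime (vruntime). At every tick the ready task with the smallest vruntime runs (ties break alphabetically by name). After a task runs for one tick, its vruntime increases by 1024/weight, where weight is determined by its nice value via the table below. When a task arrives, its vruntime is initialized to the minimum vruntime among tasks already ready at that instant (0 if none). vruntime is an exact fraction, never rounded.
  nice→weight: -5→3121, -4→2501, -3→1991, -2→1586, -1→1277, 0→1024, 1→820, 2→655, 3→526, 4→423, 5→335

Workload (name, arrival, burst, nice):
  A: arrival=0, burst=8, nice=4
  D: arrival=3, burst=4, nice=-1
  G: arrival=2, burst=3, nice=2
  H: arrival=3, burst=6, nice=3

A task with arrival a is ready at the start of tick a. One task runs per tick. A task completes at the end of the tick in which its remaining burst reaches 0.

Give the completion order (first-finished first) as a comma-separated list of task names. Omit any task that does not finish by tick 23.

t=0: vr[A=0] → run A
t=1: vr[A=1024/423] → run A
t=2: vr[A=2048/423 G=2048/423] → run A
t=3: vr[A=1024/141 D=2048/423 G=2048/423 H=2048/423] → run D
t=4: vr[A=1024/141 D=3048448/540171 G=2048/423 H=2048/423] → run G
t=5: vr[A=1024/141 D=3048448/540171 G=1774592/277065 H=2048/423] → run H
t=6: vr[A=1024/141 D=3048448/540171 G=1774592/277065 H=755200/111249] → run D
t=7: vr[A=1024/141 D=3481600/540171 G=1774592/277065 H=755200/111249] → run G
t=8: vr[A=1024/141 D=3481600/540171 G=2207744/277065 H=755200/111249] → run D
t=9: vr[A=1024/141 D=3914752/540171 G=2207744/277065 H=755200/111249] → run H
t=10: vr[A=1024/141 D=3914752/540171 G=2207744/277065 H=971776/111249] → run D
t=11: vr[A=1024/141 G=2207744/277065 H=971776/111249] → run A
t=12: vr[A=4096/423 G=2207744/277065 H=971776/111249] → run G
t=13: vr[A=4096/423 H=971776/111249] → run H
t=14: vr[A=4096/423 H=1188352/111249] → run A
t=15: vr[A=5120/423 H=1188352/111249] → run H
t=16: vr[A=5120/423 H=1404928/111249] → run A
t=17: vr[A=2048/141 H=1404928/111249] → run H
t=18: vr[A=2048/141 H=1621504/111249] → run A
t=19: vr[A=7168/423 H=1621504/111249] → run H
t=20: vr[A=7168/423] → run A
t=21: (idle)
t=22: (idle)
t=23: (idle)

completion order = D, G, H, A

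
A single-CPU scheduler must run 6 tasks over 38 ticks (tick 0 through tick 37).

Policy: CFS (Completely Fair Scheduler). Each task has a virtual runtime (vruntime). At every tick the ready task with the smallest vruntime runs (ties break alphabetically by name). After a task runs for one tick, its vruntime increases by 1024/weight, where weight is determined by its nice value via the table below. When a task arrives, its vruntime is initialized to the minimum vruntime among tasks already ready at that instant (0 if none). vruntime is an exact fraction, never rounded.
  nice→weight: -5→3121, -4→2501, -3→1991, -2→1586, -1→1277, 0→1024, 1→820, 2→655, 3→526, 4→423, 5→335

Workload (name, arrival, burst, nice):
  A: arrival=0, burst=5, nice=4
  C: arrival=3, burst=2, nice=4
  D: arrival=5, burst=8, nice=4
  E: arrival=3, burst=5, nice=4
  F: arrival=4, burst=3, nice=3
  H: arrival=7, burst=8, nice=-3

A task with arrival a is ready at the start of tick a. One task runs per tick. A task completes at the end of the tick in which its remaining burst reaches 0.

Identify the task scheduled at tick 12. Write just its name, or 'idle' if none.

t=0: vr[A=0] → run A
t=1: vr[A=1024/423] → run A
t=2: vr[A=2048/423] → run A
t=3: vr[A=1024/141 C=1024/141 E=1024/141] → run A
t=4: vr[A=4096/423 C=1024/141 E=1024/141 F=1024/141] → run C
t=5: vr[A=4096/423 C=4096/423 D=1024/141 E=1024/141 F=1024/141] → run D
t=6: vr[A=4096/423 C=4096/423 D=4096/423 E=1024/141 F=1024/141] → run E
t=7: vr[A=4096/423 C=4096/423 D=4096/423 E=4096/423 F=1024/141 H=1024/141] → run F
t=8: vr[A=4096/423 C=4096/423 D=4096/423 E=4096/423 F=341504/37083 H=1024/141] → run H
t=9: vr[A=4096/423 C=4096/423 D=4096/423 E=4096/423 F=341504/37083 H=2183168/280731] → run H
t=10: vr[A=4096/423 C=4096/423 D=4096/423 E=4096/423 F=341504/37083 H=2327552/280731] → run H
t=11: vr[A=4096/423 C=4096/423 D=4096/423 E=4096/423 F=341504/37083 H=2471936/280731] → run H
t=12: vr[A=4096/423 C=4096/423 D=4096/423 E=4096/423 F=341504/37083 H=2616320/280731] → run F
t=13: vr[A=4096/423 C=4096/423 D=4096/423 E=4096/423 F=413696/37083 H=2616320/280731] → run H
t=14: vr[A=4096/423 C=4096/423 D=4096/423 E=4096/423 F=413696/37083 H=2760704/280731] → run A
t=15: vr[C=4096/423 D=4096/423 E=4096/423 F=413696/37083 H=2760704/280731] → run C
t=16: vr[D=4096/423 E=4096/423 F=413696/37083 H=2760704/280731] → run D
t=17: vr[D=5120/423 E=4096/423 F=413696/37083 H=2760704/280731] → run E
t=18: vr[D=5120/423 E=5120/423 F=413696/37083 H=2760704/280731] → run H
t=19: vr[D=5120/423 E=5120/423 F=413696/37083 H=2905088/280731] → run H
t=20: vr[D=5120/423 E=5120/423 F=413696/37083 H=3049472/280731] → run H
t=21: vr[D=5120/423 E=5120/423 F=413696/37083] → run F
t=22: vr[D=5120/423 E=5120/423] → run D
t=23: vr[D=2048/141 E=5120/423] → run E
t=24: vr[D=2048/141 E=2048/141] → run D
t=25: vr[D=7168/423 E=2048/141] → run E
t=26: vr[D=7168/423 E=7168/423] → run D
t=27: vr[D=8192/423 E=7168/423] → run E
t=28: vr[D=8192/423] → run D
t=29: vr[D=1024/47] → run D
t=30: vr[D=10240/423] → run D
t=31: (idle)
t=32: (idle)
t=33: (idle)
t=34: (idle)
t=35: (idle)
t=36: (idle)
t=37: (idle)

running at tick 12 = F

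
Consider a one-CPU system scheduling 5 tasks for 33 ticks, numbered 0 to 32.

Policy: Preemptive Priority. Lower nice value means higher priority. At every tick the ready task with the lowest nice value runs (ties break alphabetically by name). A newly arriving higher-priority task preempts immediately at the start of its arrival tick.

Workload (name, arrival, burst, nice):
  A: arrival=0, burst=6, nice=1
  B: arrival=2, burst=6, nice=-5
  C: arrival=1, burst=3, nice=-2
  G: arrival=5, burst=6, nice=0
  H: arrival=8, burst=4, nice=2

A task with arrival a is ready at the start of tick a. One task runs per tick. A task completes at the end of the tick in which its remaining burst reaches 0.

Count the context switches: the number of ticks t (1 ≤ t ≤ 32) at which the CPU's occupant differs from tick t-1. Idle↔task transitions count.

t=0: ready={A} → run A
t=1: ready={A,C} → run C
t=2: ready={A,B,C} → run B
t=3: ready={A,B,C} → run B
t=4: ready={A,B,C} → run B
t=5: ready={A,B,C,G} → run B
t=6: ready={A,B,C,G} → run B
t=7: ready={A,B,C,G} → run B
t=8: ready={A,C,G,H} → run C
t=9: ready={A,C,G,H} → run C
t=10: ready={A,G,H} → run G
t=11: ready={A,G,H} → run G
t=12: ready={A,G,H} → run G
t=13: ready={A,G,H} → run G
t=14: ready={A,G,H} → run G
t=15: ready={A,G,H} → run G
t=16: ready={A,H} → run A
t=17: ready={A,H} → run A
t=18: ready={A,H} → run A
t=19: ready={A,H} → run A
t=20: ready={A,H} → run A
t=21: ready={H} → run H
t=22: ready={H} → run H
t=23: ready={H} → run H
t=24: ready={H} → run H
t=25: (idle)
t=26: (idle)
t=27: (idle)
t=28: (idle)
t=29: (idle)
t=30: (idle)
t=31: (idle)
t=32: (idle)

context switches = 7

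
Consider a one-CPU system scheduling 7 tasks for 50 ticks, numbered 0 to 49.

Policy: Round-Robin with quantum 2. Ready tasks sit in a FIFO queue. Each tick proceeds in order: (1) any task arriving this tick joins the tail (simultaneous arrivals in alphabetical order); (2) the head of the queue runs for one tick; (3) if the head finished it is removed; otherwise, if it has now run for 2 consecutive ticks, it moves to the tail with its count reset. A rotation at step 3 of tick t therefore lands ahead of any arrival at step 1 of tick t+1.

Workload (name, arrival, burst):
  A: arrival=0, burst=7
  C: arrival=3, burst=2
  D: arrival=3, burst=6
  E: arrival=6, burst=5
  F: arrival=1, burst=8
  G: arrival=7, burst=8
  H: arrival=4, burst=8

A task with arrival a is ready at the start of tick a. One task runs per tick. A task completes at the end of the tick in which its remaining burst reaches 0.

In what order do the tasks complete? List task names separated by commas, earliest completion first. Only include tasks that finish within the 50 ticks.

completion order = C, A, D, F, E, H, G

t=0: queue=[A] q_used=0 → run A
t=1: queue=[A,F] q_used=1 → run A
t=2: queue=[F,A] q_used=0 → run F
t=3: queue=[F,A,C,D] q_used=1 → run F
t=4: queue=[A,C,D,F,H] q_used=0 → run A
t=5: queue=[A,C,D,F,H] q_used=1 → run A
t=6: queue=[C,D,F,H,A,E] q_used=0 → run C
t=7: queue=[C,D,F,H,A,E,G] q_used=1 → run C
t=8: queue=[D,F,H,A,E,G] q_used=0 → run D
t=9: queue=[D,F,H,A,E,G] q_used=1 → run D
t=10: queue=[F,H,A,E,G,D] q_used=0 → run F
t=11: queue=[F,H,A,E,G,D] q_used=1 → run F
t=12: queue=[H,A,E,G,D,F] q_used=0 → run H
t=13: queue=[H,A,E,G,D,F] q_used=1 → run H
t=14: queue=[A,E,G,D,F,H] q_used=0 → run A
t=15: queue=[A,E,G,D,F,H] q_used=1 → run A
t=16: queue=[E,G,D,F,H,A] q_used=0 → run E
t=17: queue=[E,G,D,F,H,A] q_used=1 → run E
t=18: queue=[G,D,F,H,A,E] q_used=0 → run G
t=19: queue=[G,D,F,H,A,E] q_used=1 → run G
t=20: queue=[D,F,H,A,E,G] q_used=0 → run D
t=21: queue=[D,F,H,A,E,G] q_used=1 → run D
t=22: queue=[F,H,A,E,G,D] q_used=0 → run F
t=23: queue=[F,H,A,E,G,D] q_used=1 → run F
t=24: queue=[H,A,E,G,D,F] q_used=0 → run H
t=25: queue=[H,A,E,G,D,F] q_used=1 → run H
t=26: queue=[A,E,G,D,F,H] q_used=0 → run A
t=27: queue=[E,G,D,F,H] q_used=0 → run E
t=28: queue=[E,G,D,F,H] q_used=1 → run E
t=29: queue=[G,D,F,H,E] q_used=0 → run G
t=30: queue=[G,D,F,H,E] q_used=1 → run G
t=31: queue=[D,F,H,E,G] q_used=0 → run D
t=32: queue=[D,F,H,E,G] q_used=1 → run D
t=33: queue=[F,H,E,G] q_used=0 → run F
t=34: queue=[F,H,E,G] q_used=1 → run F
t=35: queue=[H,E,G] q_used=0 → run H
t=36: queue=[H,E,G] q_used=1 → run H
t=37: queue=[E,G,H] q_used=0 → run E
t=38: queue=[G,H] q_used=0 → run G
t=39: queue=[G,H] q_used=1 → run G
t=40: queue=[H,G] q_used=0 → run H
t=41: queue=[H,G] q_used=1 → run H
t=42: queue=[G] q_used=0 → run G
t=43: queue=[G] q_used=1 → run G
t=44: (idle)
t=45: (idle)
t=46: (idle)
t=47: (idle)
t=48: (idle)
t=49: (idle)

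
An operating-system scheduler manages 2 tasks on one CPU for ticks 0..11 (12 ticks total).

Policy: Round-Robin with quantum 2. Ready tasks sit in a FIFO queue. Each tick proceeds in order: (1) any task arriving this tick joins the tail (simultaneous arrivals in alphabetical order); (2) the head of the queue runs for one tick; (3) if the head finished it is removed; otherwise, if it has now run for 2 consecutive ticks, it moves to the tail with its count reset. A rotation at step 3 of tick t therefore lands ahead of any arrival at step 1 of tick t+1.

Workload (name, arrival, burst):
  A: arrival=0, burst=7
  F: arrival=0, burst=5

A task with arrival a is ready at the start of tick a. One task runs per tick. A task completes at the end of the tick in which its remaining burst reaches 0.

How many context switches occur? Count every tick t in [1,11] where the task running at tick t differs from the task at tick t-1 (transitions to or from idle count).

t=0: queue=[A,F] q_used=0 → run A
t=1: queue=[A,F] q_used=1 → run A
t=2: queue=[F,A] q_used=0 → run F
t=3: queue=[F,A] q_used=1 → run F
t=4: queue=[A,F] q_used=0 → run A
t=5: queue=[A,F] q_used=1 → run A
t=6: queue=[F,A] q_used=0 → run F
t=7: queue=[F,A] q_used=1 → run F
t=8: queue=[A,F] q_used=0 → run A
t=9: queue=[A,F] q_used=1 → run A
t=10: queue=[F,A] q_used=0 → run F
t=11: queue=[A] q_used=0 → run A

context switches = 6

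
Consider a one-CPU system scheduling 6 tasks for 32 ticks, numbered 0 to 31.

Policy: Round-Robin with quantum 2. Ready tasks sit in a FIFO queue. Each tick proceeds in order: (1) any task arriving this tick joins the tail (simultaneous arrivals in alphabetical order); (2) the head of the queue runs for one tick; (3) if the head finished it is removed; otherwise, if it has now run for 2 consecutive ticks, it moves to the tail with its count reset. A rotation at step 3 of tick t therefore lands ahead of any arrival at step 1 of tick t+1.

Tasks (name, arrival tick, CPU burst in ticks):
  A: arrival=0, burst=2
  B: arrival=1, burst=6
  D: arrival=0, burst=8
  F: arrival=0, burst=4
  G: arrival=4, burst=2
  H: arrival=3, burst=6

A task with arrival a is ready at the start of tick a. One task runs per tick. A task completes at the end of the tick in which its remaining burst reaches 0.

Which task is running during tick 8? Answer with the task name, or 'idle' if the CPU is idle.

t=0: queue=[A,D,F] q_used=0 → run A
t=1: queue=[A,D,F,B] q_used=1 → run A
t=2: queue=[D,F,B] q_used=0 → run D
t=3: queue=[D,F,B,H] q_used=1 → run D
t=4: queue=[F,B,H,D,G] q_used=0 → run F
t=5: queue=[F,B,H,D,G] q_used=1 → run F
t=6: queue=[B,H,D,G,F] q_used=0 → run B
t=7: queue=[B,H,D,G,F] q_used=1 → run B
t=8: queue=[H,D,G,F,B] q_used=0 → run H
t=9: queue=[H,D,G,F,B] q_used=1 → run H
t=10: queue=[D,G,F,B,H] q_used=0 → run D
t=11: queue=[D,G,F,B,H] q_used=1 → run D
t=12: queue=[G,F,B,H,D] q_used=0 → run G
t=13: queue=[G,F,B,H,D] q_used=1 → run G
t=14: queue=[F,B,H,D] q_used=0 → run F
t=15: queue=[F,B,H,D] q_used=1 → run F
t=16: queue=[B,H,D] q_used=0 → run B
t=17: queue=[B,H,D] q_used=1 → run B
t=18: queue=[H,D,B] q_used=0 → run H
t=19: queue=[H,D,B] q_used=1 → run H
t=20: queue=[D,B,H] q_used=0 → run D
t=21: queue=[D,B,H] q_used=1 → run D
t=22: queue=[B,H,D] q_used=0 → run B
t=23: queue=[B,H,D] q_used=1 → run B
t=24: queue=[H,D] q_used=0 → run H
t=25: queue=[H,D] q_used=1 → run H
t=26: queue=[D] q_used=0 → run D
t=27: queue=[D] q_used=1 → run D
t=28: (idle)
t=29: (idle)
t=30: (idle)
t=31: (idle)

running at tick 8 = H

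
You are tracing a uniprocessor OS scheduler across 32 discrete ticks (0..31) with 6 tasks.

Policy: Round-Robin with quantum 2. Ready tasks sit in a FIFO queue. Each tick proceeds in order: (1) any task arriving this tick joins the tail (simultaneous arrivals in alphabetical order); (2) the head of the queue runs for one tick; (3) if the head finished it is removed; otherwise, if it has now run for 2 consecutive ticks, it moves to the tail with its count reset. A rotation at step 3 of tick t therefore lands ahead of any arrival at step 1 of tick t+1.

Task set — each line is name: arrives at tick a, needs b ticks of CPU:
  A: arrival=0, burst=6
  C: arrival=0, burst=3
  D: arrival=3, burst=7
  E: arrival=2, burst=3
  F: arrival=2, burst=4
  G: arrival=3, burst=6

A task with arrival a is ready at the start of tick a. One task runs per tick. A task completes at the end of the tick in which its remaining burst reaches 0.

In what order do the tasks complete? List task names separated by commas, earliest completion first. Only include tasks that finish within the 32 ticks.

t=0: queue=[A,C] q_used=0 → run A
t=1: queue=[A,C] q_used=1 → run A
t=2: queue=[C,A,E,F] q_used=0 → run C
t=3: queue=[C,A,E,F,D,G] q_used=1 → run C
t=4: queue=[A,E,F,D,G,C] q_used=0 → run A
t=5: queue=[A,E,F,D,G,C] q_used=1 → run A
t=6: queue=[E,F,D,G,C,A] q_used=0 → run E
t=7: queue=[E,F,D,G,C,A] q_used=1 → run E
t=8: queue=[F,D,G,C,A,E] q_used=0 → run F
t=9: queue=[F,D,G,C,A,E] q_used=1 → run F
t=10: queue=[D,G,C,A,E,F] q_used=0 → run D
t=11: queue=[D,G,C,A,E,F] q_used=1 → run D
t=12: queue=[G,C,A,E,F,D] q_used=0 → run G
t=13: queue=[G,C,A,E,F,D] q_used=1 → run G
t=14: queue=[C,A,E,F,D,G] q_used=0 → run C
t=15: queue=[A,E,F,D,G] q_used=0 → run A
t=16: queue=[A,E,F,D,G] q_used=1 → run A
t=17: queue=[E,F,D,G] q_used=0 → run E
t=18: queue=[F,D,G] q_used=0 → run F
t=19: queue=[F,D,G] q_used=1 → run F
t=20: queue=[D,G] q_used=0 → run D
t=21: queue=[D,G] q_used=1 → run D
t=22: queue=[G,D] q_used=0 → run G
t=23: queue=[G,D] q_used=1 → run G
t=24: queue=[D,G] q_used=0 → run D
t=25: queue=[D,G] q_used=1 → run D
t=26: queue=[G,D] q_used=0 → run G
t=27: queue=[G,D] q_used=1 → run G
t=28: queue=[D] q_used=0 → run D
t=29: (idle)
t=30: (idle)
t=31: (idle)

completion order = C, A, E, F, G, D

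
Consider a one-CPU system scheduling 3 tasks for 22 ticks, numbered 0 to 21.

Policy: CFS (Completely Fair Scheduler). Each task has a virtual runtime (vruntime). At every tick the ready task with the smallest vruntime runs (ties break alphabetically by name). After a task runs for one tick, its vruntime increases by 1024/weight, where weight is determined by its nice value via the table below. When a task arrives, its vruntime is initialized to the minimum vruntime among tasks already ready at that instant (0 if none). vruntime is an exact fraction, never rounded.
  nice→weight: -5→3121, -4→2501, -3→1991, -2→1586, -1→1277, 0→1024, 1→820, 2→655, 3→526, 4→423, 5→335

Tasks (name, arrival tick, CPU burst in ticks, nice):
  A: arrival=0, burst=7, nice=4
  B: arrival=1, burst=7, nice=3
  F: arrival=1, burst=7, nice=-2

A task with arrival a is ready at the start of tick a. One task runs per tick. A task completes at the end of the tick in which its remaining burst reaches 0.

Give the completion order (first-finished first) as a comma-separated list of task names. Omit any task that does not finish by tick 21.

t=0: vr[A=0] → run A
t=1: vr[A=1024/423 B=1024/423 F=1024/423] → run A
t=2: vr[A=2048/423 B=1024/423 F=1024/423] → run B
t=3: vr[A=2048/423 B=485888/111249 F=1024/423] → run F
t=4: vr[A=2048/423 B=485888/111249 F=1028608/335439] → run F
t=5: vr[A=2048/423 B=485888/111249 F=1245184/335439] → run F
t=6: vr[A=2048/423 B=485888/111249 F=1461760/335439] → run F
t=7: vr[A=2048/423 B=485888/111249 F=1678336/335439] → run B
t=8: vr[A=2048/423 B=702464/111249 F=1678336/335439] → run A
t=9: vr[A=1024/141 B=702464/111249 F=1678336/335439] → run F
t=10: vr[A=1024/141 B=702464/111249 F=1894912/335439] → run F
t=11: vr[A=1024/141 B=702464/111249 F=2111488/335439] → run F
t=12: vr[A=1024/141 B=702464/111249] → run B
t=13: vr[A=1024/141 B=919040/111249] → run A
t=14: vr[A=4096/423 B=919040/111249] → run B
t=15: vr[A=4096/423 B=1135616/111249] → run A
t=16: vr[A=5120/423 B=1135616/111249] → run B
t=17: vr[A=5120/423 B=1352192/111249] → run A
t=18: vr[A=2048/141 B=1352192/111249] → run B
t=19: vr[A=2048/141 B=1568768/111249] → run B
t=20: vr[A=2048/141] → run A
t=21: (idle)

completion order = F, B, A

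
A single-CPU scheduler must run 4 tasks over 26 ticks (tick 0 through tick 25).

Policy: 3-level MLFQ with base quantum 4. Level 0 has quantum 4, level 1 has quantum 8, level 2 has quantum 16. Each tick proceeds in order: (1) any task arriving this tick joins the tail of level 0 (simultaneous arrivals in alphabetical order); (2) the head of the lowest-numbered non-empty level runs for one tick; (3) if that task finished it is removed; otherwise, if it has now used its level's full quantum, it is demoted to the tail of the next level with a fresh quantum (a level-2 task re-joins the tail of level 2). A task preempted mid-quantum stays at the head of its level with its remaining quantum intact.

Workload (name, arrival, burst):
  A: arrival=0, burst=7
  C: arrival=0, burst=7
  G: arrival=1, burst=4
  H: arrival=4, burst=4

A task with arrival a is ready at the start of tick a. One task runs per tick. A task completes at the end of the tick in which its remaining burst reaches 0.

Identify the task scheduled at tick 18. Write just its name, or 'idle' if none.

running at tick 18 = A

t=0: L0/L1/L2 = AC/-/- → run A
t=1: L0/L1/L2 = ACG/-/- → run A
t=2: L0/L1/L2 = ACG/-/- → run A
t=3: L0/L1/L2 = ACG/-/- → run A
t=4: L0/L1/L2 = CGH/A/- → run C
t=5: L0/L1/L2 = CGH/A/- → run C
t=6: L0/L1/L2 = CGH/A/- → run C
t=7: L0/L1/L2 = CGH/A/- → run C
t=8: L0/L1/L2 = GH/AC/- → run G
t=9: L0/L1/L2 = GH/AC/- → run G
t=10: L0/L1/L2 = GH/AC/- → run G
t=11: L0/L1/L2 = GH/AC/- → run G
t=12: L0/L1/L2 = H/AC/- → run H
t=13: L0/L1/L2 = H/AC/- → run H
t=14: L0/L1/L2 = H/AC/- → run H
t=15: L0/L1/L2 = H/AC/- → run H
t=16: L0/L1/L2 = -/AC/- → run A
t=17: L0/L1/L2 = -/AC/- → run A
t=18: L0/L1/L2 = -/AC/- → run A
t=19: L0/L1/L2 = -/C/- → run C
t=20: L0/L1/L2 = -/C/- → run C
t=21: L0/L1/L2 = -/C/- → run C
t=22: (idle)
t=23: (idle)
t=24: (idle)
t=25: (idle)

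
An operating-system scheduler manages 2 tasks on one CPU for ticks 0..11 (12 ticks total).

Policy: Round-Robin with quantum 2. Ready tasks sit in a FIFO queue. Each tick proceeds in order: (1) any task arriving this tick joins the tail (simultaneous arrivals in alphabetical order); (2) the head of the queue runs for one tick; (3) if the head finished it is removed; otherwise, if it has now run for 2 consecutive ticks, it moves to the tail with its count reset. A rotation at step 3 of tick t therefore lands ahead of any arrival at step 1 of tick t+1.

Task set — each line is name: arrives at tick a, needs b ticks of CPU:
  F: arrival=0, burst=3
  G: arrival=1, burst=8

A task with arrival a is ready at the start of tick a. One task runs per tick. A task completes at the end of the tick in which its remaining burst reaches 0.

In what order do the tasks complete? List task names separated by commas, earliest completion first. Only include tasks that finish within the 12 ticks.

t=0: queue=[F] q_used=0 → run F
t=1: queue=[F,G] q_used=1 → run F
t=2: queue=[G,F] q_used=0 → run G
t=3: queue=[G,F] q_used=1 → run G
t=4: queue=[F,G] q_used=0 → run F
t=5: queue=[G] q_used=0 → run G
t=6: queue=[G] q_used=1 → run G
t=7: queue=[G] q_used=0 → run G
t=8: queue=[G] q_used=1 → run G
t=9: queue=[G] q_used=0 → run G
t=10: queue=[G] q_used=1 → run G
t=11: (idle)

completion order = F, G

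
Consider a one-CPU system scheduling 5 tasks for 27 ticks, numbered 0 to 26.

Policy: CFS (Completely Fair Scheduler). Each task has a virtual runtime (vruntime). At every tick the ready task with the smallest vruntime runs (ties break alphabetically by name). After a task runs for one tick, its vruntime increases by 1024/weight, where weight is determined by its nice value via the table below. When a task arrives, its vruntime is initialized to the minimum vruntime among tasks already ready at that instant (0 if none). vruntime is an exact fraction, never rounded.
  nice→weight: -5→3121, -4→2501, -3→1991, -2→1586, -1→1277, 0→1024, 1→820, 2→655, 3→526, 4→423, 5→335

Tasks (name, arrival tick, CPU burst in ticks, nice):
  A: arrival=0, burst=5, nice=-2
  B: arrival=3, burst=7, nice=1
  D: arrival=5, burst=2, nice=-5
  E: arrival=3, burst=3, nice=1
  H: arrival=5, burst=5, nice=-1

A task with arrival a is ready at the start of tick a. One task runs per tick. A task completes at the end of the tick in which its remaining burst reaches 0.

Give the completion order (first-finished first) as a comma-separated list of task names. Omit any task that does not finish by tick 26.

t=0: vr[A=0] → run A
t=1: vr[A=512/793] → run A
t=2: vr[A=1024/793] → run A
t=3: vr[A=1536/793 B=1536/793 E=1536/793] → run A
t=4: vr[A=2048/793 B=1536/793 E=1536/793] → run B
t=5: vr[A=2048/793 B=517888/162565 D=1536/793 E=1536/793 H=1536/793] → run D
t=6: vr[A=2048/793 B=517888/162565 D=5605888/2474953 E=1536/793 H=1536/793] → run E
t=7: vr[A=2048/793 B=517888/162565 D=5605888/2474953 E=517888/162565 H=1536/793] → run H
t=8: vr[A=2048/793 B=517888/162565 D=5605888/2474953 E=517888/162565 H=2773504/1012661] → run D
t=9: vr[A=2048/793 B=517888/162565 E=517888/162565 H=2773504/1012661] → run A
t=10: vr[B=517888/162565 E=517888/162565 H=2773504/1012661] → run H
t=11: vr[B=517888/162565 E=517888/162565 H=3585536/1012661] → run B
t=12: vr[B=720896/162565 E=517888/162565 H=3585536/1012661] → run E
t=13: vr[B=720896/162565 E=720896/162565 H=3585536/1012661] → run H
t=14: vr[B=720896/162565 E=720896/162565 H=4397568/1012661] → run H
t=15: vr[B=720896/162565 E=720896/162565 H=5209600/1012661] → run B
t=16: vr[B=923904/162565 E=720896/162565 H=5209600/1012661] → run E
t=17: vr[B=923904/162565 H=5209600/1012661] → run H
t=18: vr[B=923904/162565] → run B
t=19: vr[B=1126912/162565] → run B
t=20: vr[B=265984/32513] → run B
t=21: vr[B=1532928/162565] → run B
t=22: (idle)
t=23: (idle)
t=24: (idle)
t=25: (idle)
t=26: (idle)

completion order = D, A, E, H, B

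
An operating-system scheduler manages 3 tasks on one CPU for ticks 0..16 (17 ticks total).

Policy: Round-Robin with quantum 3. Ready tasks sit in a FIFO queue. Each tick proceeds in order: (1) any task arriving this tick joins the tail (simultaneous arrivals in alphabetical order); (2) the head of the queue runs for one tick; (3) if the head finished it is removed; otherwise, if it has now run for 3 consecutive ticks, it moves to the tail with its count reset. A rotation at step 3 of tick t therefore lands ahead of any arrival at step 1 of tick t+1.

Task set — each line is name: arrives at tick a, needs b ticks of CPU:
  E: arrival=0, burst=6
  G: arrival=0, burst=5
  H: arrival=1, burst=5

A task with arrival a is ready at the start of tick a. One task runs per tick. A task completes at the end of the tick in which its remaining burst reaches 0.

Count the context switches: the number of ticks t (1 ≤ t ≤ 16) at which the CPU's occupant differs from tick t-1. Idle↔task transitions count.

context switches = 6

t=0: queue=[E,G] q_used=0 → run E
t=1: queue=[E,G,H] q_used=1 → run E
t=2: queue=[E,G,H] q_used=2 → run E
t=3: queue=[G,H,E] q_used=0 → run G
t=4: queue=[G,H,E] q_used=1 → run G
t=5: queue=[G,H,E] q_used=2 → run G
t=6: queue=[H,E,G] q_used=0 → run H
t=7: queue=[H,E,G] q_used=1 → run H
t=8: queue=[H,E,G] q_used=2 → run H
t=9: queue=[E,G,H] q_used=0 → run E
t=10: queue=[E,G,H] q_used=1 → run E
t=11: queue=[E,G,H] q_used=2 → run E
t=12: queue=[G,H] q_used=0 → run G
t=13: queue=[G,H] q_used=1 → run G
t=14: queue=[H] q_used=0 → run H
t=15: queue=[H] q_used=1 → run H
t=16: (idle)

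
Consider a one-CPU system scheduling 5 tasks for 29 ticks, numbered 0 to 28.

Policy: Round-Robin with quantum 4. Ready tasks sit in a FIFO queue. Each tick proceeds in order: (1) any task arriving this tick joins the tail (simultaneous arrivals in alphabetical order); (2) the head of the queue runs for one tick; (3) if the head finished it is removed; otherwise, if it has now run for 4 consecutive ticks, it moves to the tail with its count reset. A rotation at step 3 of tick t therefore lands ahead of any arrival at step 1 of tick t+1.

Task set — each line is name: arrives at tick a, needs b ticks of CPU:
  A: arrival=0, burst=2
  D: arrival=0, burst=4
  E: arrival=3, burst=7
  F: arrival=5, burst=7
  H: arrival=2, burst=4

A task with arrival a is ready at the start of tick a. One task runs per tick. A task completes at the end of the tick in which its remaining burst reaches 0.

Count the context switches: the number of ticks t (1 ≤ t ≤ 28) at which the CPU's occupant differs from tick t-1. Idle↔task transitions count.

t=0: queue=[A,D] q_used=0 → run A
t=1: queue=[A,D] q_used=1 → run A
t=2: queue=[D,H] q_used=0 → run D
t=3: queue=[D,H,E] q_used=1 → run D
t=4: queue=[D,H,E] q_used=2 → run D
t=5: queue=[D,H,E,F] q_used=3 → run D
t=6: queue=[H,E,F] q_used=0 → run H
t=7: queue=[H,E,F] q_used=1 → run H
t=8: queue=[H,E,F] q_used=2 → run H
t=9: queue=[H,E,F] q_used=3 → run H
t=10: queue=[E,F] q_used=0 → run E
t=11: queue=[E,F] q_used=1 → run E
t=12: queue=[E,F] q_used=2 → run E
t=13: queue=[E,F] q_used=3 → run E
t=14: queue=[F,E] q_used=0 → run F
t=15: queue=[F,E] q_used=1 → run F
t=16: queue=[F,E] q_used=2 → run F
t=17: queue=[F,E] q_used=3 → run F
t=18: queue=[E,F] q_used=0 → run E
t=19: queue=[E,F] q_used=1 → run E
t=20: queue=[E,F] q_used=2 → run E
t=21: queue=[F] q_used=0 → run F
t=22: queue=[F] q_used=1 → run F
t=23: queue=[F] q_used=2 → run F
t=24: (idle)
t=25: (idle)
t=26: (idle)
t=27: (idle)
t=28: (idle)

context switches = 7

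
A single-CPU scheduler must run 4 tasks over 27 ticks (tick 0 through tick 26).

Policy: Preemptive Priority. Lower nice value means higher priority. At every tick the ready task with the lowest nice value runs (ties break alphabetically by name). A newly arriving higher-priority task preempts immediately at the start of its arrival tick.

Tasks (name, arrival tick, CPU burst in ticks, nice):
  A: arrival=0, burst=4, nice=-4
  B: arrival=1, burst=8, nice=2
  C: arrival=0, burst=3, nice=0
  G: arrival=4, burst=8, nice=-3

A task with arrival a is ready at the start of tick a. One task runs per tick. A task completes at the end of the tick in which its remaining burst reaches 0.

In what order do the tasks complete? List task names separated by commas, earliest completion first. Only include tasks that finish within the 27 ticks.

t=0: ready={A,C} → run A
t=1: ready={A,B,C} → run A
t=2: ready={A,B,C} → run A
t=3: ready={A,B,C} → run A
t=4: ready={B,C,G} → run G
t=5: ready={B,C,G} → run G
t=6: ready={B,C,G} → run G
t=7: ready={B,C,G} → run G
t=8: ready={B,C,G} → run G
t=9: ready={B,C,G} → run G
t=10: ready={B,C,G} → run G
t=11: ready={B,C,G} → run G
t=12: ready={B,C} → run C
t=13: ready={B,C} → run C
t=14: ready={B,C} → run C
t=15: ready={B} → run B
t=16: ready={B} → run B
t=17: ready={B} → run B
t=18: ready={B} → run B
t=19: ready={B} → run B
t=20: ready={B} → run B
t=21: ready={B} → run B
t=22: ready={B} → run B
t=23: (idle)
t=24: (idle)
t=25: (idle)
t=26: (idle)

completion order = A, G, C, B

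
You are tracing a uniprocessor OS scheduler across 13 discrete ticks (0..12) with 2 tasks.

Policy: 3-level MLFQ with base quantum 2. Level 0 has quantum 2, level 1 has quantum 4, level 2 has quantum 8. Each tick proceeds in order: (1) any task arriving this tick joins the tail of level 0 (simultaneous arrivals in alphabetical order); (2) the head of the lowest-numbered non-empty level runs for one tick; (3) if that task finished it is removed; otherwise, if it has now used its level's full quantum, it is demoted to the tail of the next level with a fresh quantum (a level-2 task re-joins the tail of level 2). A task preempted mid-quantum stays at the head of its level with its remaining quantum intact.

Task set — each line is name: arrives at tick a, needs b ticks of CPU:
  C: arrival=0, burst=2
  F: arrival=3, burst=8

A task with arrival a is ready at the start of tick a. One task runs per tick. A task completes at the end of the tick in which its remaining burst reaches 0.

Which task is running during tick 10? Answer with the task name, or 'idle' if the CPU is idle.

t=0: L0/L1/L2 = C/-/- → run C
t=1: L0/L1/L2 = C/-/- → run C
t=2: (idle)
t=3: L0/L1/L2 = F/-/- → run F
t=4: L0/L1/L2 = F/-/- → run F
t=5: L0/L1/L2 = -/F/- → run F
t=6: L0/L1/L2 = -/F/- → run F
t=7: L0/L1/L2 = -/F/- → run F
t=8: L0/L1/L2 = -/F/- → run F
t=9: L0/L1/L2 = -/-/F → run F
t=10: L0/L1/L2 = -/-/F → run F
t=11: (idle)
t=12: (idle)

running at tick 10 = F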